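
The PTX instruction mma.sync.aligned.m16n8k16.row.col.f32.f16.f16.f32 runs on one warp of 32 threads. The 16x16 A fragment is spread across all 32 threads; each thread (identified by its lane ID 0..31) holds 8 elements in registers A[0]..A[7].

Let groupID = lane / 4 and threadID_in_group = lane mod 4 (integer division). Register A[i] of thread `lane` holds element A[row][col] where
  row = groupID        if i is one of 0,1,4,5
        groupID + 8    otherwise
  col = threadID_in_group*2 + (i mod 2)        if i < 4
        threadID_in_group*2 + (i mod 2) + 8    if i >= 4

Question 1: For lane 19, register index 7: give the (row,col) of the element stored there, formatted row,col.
19: gid=4,tid=3
[7] (4+8,3*2+1+8) = (12,15)

12,15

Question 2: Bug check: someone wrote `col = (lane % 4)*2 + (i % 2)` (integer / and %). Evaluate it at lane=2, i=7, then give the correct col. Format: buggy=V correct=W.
`(lane % 4)*2 + (i % 2)`[2,7]->5
2: g=0,t=2
[7] (0+8,2*2+1+8) = (8,13)
col: 5 vs 13

buggy=5 correct=13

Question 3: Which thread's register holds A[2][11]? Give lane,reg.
r:2=>grp=2,rB=0  c:11=>cB=1,tig=1,lo=1
L=2*4+1=9  i=1*4+0*2+1=5

9,5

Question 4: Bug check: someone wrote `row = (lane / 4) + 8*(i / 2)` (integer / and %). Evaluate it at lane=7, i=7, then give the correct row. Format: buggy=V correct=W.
`(lane / 4) + 8*(i / 2)`[7,7]→25
lane 7: G=1 (7/4), T=3 (7%4)
i=7: r=1+8=9, c=3*2+1+8=15
row: 25 vs 9

buggy=25 correct=9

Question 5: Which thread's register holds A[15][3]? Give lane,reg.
r=15⇒gr=7,Rb=1  c=3⇒Cb=0,th=1,odd=1
L=7*4+1=29  i=0*4+1*2+1=3

29,3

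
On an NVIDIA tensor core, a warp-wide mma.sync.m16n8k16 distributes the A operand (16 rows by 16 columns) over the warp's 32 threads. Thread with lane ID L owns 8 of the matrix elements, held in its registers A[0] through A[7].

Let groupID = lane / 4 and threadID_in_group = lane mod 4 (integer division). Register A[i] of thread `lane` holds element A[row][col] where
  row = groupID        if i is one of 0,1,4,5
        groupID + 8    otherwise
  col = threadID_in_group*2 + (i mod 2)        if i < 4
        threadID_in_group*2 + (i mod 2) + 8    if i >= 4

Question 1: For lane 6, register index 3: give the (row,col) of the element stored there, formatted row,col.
9,5

lane 6=>6/4=1, 6 mod 4=2
i=3  r:1+8=>9  c:2·2+1+0=>5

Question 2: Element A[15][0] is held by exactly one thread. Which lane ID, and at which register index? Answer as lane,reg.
r=15->g=7,rb=1  c=0->cb=0,t=0,b0=0
L=7*4+0=28  i=0*4+1*2+0=2

28,2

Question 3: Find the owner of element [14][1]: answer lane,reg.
24,3

r=14->g=6,rb=1  c=1->cb=0,t=0,b0=1
L=6*4+0=24  i=0*4+1*2+1=3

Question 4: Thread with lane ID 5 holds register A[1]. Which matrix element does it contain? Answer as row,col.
L=5⇒gr=5>>2=1, th=5&3=1
[1]⇒row 1+0=1  col 1·2+1+0=3

1,3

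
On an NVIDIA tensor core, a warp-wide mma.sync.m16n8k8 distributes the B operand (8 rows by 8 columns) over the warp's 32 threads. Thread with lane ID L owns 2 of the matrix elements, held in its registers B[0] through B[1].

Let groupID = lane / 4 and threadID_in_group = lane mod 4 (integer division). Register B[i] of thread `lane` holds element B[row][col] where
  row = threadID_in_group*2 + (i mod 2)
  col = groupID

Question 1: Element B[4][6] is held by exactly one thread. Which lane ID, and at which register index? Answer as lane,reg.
26,0

c=6⇒gr=6  r=4⇒th=2,odd=0
L=6*4+2=26  i=0=0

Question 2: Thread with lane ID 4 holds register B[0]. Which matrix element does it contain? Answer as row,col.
0,1

L=4⇒gr=4>>2=1, th=4&3=0
[0]⇒row 0·2+0=0  col gr=1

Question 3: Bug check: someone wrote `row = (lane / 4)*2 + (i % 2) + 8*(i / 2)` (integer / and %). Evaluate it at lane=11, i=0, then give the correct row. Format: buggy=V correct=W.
buggy=4 correct=6

`(lane / 4)*2 + (i % 2) + 8*(i / 2)`[11,0]=>4
L=11=>grp=11>>2=2, tig=11&3=3
[0]=>row 3·2+0=6  col grp=2
row: 4 vs 6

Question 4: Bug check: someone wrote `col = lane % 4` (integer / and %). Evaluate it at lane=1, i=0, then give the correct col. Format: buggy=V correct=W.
buggy=1 correct=0

`lane % 4`[1,0]->1
1: g=0,t=1
[0] (1*2+0,0) = (2,0)
col: 1 vs 0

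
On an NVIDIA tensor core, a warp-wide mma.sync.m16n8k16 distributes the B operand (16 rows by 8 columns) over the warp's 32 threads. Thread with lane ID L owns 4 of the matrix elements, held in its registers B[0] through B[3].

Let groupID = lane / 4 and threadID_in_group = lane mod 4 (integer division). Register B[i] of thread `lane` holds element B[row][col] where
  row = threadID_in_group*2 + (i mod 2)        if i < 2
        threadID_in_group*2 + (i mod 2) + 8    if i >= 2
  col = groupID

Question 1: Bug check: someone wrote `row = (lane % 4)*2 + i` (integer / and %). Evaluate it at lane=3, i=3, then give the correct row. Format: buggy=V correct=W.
buggy=9 correct=15

`(lane % 4)*2 + i`[3,3]→9
lane 3→3/4=0, 3 mod 4=3
i=3  r:2·3+1+8→15  c:0
row: 9 vs 15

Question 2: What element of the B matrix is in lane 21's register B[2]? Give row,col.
10,5

lane 21: gr=5 (21/4), th=1 (21%4)
i=2: r=1*2+0+8=10, c=gr=5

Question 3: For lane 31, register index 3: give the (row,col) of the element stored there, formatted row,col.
15,7

L=31->gid=31>>2=7, tid=31&3=3
[3]->row 3·2+1+8=15  col gid=7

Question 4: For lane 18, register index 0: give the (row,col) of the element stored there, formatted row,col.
4,4

lane 18->18/4=4, 18 mod 4=2
i=0  r:2·2+0+0->4  c:4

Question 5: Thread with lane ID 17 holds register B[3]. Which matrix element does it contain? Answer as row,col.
L=17⇒gr=17>>2=4, th=17&3=1
[3]⇒row 1·2+1+8=11  col gr=4

11,4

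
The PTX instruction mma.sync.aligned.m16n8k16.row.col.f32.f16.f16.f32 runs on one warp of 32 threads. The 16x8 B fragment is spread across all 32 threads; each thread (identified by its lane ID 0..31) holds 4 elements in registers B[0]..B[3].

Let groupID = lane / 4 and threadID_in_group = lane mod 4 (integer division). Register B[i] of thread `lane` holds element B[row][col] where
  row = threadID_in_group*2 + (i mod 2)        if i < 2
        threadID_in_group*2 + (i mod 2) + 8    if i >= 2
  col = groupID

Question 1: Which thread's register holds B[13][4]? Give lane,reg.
c=4⇒gr=4  r=13⇒Rb=1,th=2,odd=1
L=4*4+2=18  i=1*2+1=3

18,3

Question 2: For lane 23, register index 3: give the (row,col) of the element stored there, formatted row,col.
15,5

lane 23⇒23/4=5, 23 mod 4=3
i=3  r:2·3+1+8⇒15  c:5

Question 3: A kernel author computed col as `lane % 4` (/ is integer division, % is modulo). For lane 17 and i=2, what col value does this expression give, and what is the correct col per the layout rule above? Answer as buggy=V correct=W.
buggy=1 correct=4

`lane % 4`[17,2]->1
L=17->g=17>>2=4, t=17&3=1
[2]->row 1·2+0+8=10  col g=4
col: 1 vs 4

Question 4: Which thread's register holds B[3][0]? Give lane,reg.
c=0->g=0  r=3->rb=0,t=1,b0=1
L=0*4+1=1  i=0*2+1=1

1,1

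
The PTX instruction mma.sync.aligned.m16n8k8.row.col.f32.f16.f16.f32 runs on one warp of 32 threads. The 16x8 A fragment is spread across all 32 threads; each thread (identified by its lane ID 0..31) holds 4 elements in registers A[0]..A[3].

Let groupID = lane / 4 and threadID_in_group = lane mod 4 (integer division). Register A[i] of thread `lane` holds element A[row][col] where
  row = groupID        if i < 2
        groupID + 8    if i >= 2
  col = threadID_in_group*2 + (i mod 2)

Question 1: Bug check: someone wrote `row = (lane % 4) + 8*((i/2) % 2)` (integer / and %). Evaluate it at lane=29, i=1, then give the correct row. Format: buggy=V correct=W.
`(lane % 4) + 8*((i/2) % 2)`[29,1]⇒1
lane 29⇒29/4=7, 29 mod 4=1
i=1  r:7+0⇒7  c:2·1+1⇒3
row: 1 vs 7

buggy=1 correct=7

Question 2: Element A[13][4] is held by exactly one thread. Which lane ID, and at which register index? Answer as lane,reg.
r=13->g=5,rb=1  c=4->t=2,b0=0
L=5*4+2=22  i=1*2+0=2

22,2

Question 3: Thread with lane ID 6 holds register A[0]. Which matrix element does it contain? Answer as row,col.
L=6->gid=6>>2=1, tid=6&3=2
[0]->row 1+0=1  col 2·2+0=4

1,4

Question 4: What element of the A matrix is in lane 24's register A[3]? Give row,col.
14,1

lane 24: gid=6 (24/4), tid=0 (24%4)
i=3: r=6+8=14, c=0*2+1=1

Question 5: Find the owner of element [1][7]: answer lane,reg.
r=1->g=1,rb=0  c=7->t=3,b0=1
L=1*4+3=7  i=0*2+1=1

7,1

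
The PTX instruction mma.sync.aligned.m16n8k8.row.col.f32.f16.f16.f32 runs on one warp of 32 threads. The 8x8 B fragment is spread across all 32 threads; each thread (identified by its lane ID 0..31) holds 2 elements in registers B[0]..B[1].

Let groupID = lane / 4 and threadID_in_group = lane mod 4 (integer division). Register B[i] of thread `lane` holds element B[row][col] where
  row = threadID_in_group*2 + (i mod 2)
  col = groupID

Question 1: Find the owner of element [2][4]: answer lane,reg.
17,0

c=4→G=4  r=2→T=1,p=0
L=4*4+1=17  i=0=0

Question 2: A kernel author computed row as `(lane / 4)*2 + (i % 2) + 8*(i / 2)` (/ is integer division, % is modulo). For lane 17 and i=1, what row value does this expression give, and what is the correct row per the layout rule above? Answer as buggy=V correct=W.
buggy=9 correct=3

`(lane / 4)*2 + (i % 2) + 8*(i / 2)`[17,1]⇒9
lane 17: gr=4 (17/4), th=1 (17%4)
i=1: r=1*2+1=3, c=gr=4
row: 9 vs 3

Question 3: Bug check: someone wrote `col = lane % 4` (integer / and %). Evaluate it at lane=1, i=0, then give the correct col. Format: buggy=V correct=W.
buggy=1 correct=0

`lane % 4`[1,0]=>1
lane 1=>1/4=0, 1 mod 4=1
i=0  r:2·1+0=>2  c:0
col: 1 vs 0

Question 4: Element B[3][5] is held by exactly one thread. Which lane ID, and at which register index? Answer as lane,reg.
21,1

c: 5->gid=5  r: 3->tid=1,i&1=1
L=5*4+1=21  i=1=1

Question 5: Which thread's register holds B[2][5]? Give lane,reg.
c=5->g=5  r=2->t=1,b0=0
L=5*4+1=21  i=0=0

21,0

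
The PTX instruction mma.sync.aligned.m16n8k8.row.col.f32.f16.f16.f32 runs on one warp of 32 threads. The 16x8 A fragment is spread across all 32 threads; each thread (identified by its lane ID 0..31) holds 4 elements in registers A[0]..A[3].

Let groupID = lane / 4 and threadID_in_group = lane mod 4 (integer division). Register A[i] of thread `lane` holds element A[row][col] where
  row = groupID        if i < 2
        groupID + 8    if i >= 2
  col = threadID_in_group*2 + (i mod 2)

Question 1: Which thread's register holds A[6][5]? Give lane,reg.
26,1

r=6->g=6,rb=0  c=5->t=2,b0=1
L=6*4+2=26  i=0*2+1=1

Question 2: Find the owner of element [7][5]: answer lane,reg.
r=7->g=7,rb=0  c=5->t=2,b0=1
L=7*4+2=30  i=0*2+1=1

30,1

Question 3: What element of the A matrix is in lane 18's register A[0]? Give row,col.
18: gid=4,tid=2
[0] (4+0,2*2+0) = (4,4)

4,4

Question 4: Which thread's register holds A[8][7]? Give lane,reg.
3,3

r:8=>grp=0,rB=1  c:7=>tig=3,lo=1
L=0*4+3=3  i=1*2+1=3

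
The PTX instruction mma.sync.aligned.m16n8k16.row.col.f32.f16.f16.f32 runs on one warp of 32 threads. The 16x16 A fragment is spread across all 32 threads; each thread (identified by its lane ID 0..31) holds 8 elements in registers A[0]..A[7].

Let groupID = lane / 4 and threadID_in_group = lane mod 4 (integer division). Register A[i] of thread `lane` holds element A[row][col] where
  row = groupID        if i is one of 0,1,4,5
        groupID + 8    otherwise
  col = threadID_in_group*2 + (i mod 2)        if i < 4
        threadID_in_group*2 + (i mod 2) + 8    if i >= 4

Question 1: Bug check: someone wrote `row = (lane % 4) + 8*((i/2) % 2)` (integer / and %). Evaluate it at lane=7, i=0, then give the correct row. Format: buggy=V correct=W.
`(lane % 4) + 8*((i/2) % 2)`[7,0]->3
L=7->g=7>>2=1, t=7&3=3
[0]->row 1+0=1  col 3·2+0+0=6
row: 3 vs 1

buggy=3 correct=1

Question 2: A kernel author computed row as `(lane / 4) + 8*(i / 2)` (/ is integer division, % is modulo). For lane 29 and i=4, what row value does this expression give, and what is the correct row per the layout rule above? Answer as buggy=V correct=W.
`(lane / 4) + 8*(i / 2)`[29,4]⇒23
29: gr=7,th=1
[4] (7+0,1*2+0+8) = (7,10)
row: 23 vs 7

buggy=23 correct=7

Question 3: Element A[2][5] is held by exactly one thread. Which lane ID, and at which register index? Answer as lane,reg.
10,1

r=2→G=2,rhi=0  c=5→chi=0,T=2,p=1
L=2*4+2=10  i=0*4+0*2+1=1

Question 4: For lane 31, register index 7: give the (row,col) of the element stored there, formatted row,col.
lane 31: gid=7 (31/4), tid=3 (31%4)
i=7: r=7+8=15, c=3*2+1+8=15

15,15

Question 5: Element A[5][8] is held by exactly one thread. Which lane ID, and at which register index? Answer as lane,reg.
20,4

r=5->g=5,rb=0  c=8->cb=1,t=0,b0=0
L=5*4+0=20  i=1*4+0*2+0=4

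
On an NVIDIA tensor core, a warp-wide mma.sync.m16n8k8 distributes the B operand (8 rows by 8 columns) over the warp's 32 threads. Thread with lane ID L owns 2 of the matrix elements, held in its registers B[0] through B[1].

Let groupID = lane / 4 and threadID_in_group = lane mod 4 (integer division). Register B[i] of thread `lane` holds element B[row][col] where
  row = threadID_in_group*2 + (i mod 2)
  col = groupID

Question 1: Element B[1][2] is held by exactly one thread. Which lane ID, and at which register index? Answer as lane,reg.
8,1

c:2=>grp=2  r:1=>tig=0,lo=1
L=2*4+0=8  i=1=1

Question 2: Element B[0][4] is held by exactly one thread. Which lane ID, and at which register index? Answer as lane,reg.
c=4⇒gr=4  r=0⇒th=0,odd=0
L=4*4+0=16  i=0=0

16,0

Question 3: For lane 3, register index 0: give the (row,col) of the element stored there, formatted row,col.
3: grp=0,tig=3
[0] (3*2+0,0) = (6,0)

6,0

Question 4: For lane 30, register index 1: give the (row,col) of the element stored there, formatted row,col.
5,7

lane 30: g=7 (30/4), t=2 (30%4)
i=1: r=2*2+1=5, c=g=7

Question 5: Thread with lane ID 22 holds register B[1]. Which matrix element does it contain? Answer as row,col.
lane 22=>22/4=5, 22 mod 4=2
i=1  r:2·2+1=>5  c:5

5,5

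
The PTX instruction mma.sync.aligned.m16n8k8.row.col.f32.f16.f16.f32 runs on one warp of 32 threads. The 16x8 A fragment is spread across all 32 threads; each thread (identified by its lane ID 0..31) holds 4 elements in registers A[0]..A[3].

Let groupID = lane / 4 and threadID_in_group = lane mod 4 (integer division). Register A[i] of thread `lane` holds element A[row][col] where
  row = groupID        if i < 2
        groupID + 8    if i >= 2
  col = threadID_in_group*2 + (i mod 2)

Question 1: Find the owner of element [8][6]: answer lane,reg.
3,2

r=8⇒gr=0,Rb=1  c=6⇒th=3,odd=0
L=0*4+3=3  i=1*2+0=2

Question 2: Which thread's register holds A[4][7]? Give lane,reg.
19,1

r=4→G=4,rhi=0  c=7→T=3,p=1
L=4*4+3=19  i=0*2+1=1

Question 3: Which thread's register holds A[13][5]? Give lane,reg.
22,3

r=13->g=5,rb=1  c=5->t=2,b0=1
L=5*4+2=22  i=1*2+1=3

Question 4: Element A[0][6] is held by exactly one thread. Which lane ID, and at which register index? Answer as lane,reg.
r=0→G=0,rhi=0  c=6→T=3,p=0
L=0*4+3=3  i=0*2+0=0

3,0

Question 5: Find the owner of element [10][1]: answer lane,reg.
8,3

r=10→G=2,rhi=1  c=1→T=0,p=1
L=2*4+0=8  i=1*2+1=3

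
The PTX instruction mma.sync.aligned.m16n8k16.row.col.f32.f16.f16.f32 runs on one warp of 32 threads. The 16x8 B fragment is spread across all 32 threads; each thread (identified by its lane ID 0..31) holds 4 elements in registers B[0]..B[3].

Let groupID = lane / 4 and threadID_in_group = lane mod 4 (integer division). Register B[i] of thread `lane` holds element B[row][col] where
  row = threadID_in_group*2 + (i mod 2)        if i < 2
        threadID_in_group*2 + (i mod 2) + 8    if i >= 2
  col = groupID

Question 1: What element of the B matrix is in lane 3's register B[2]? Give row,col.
3: grp=0,tig=3
[2] (3*2+0+8,0) = (14,0)

14,0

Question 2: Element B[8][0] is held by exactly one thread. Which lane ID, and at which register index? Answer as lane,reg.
c=0→G=0  r=8→rhi=1,T=0,p=0
L=0*4+0=0  i=1*2+0=2

0,2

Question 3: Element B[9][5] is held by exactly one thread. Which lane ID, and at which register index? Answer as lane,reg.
c:5=>grp=5  r:9=>rB=1,tig=0,lo=1
L=5*4+0=20  i=1*2+1=3

20,3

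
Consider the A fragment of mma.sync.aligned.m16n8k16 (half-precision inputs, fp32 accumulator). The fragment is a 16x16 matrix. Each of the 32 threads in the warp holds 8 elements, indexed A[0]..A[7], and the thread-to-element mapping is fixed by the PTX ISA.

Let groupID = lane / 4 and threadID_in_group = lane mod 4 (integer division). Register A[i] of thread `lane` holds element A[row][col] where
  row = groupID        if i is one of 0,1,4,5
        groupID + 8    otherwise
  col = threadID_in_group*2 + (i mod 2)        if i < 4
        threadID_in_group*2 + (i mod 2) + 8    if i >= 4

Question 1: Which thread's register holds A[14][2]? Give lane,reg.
25,2

r=14→G=6,rhi=1  c=2→chi=0,T=1,p=0
L=6*4+1=25  i=0*4+1*2+0=2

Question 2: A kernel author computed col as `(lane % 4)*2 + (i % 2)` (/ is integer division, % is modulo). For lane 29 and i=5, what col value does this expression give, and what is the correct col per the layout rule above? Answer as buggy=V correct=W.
buggy=3 correct=11

`(lane % 4)*2 + (i % 2)`[29,5]->3
lane 29->29/4=7, 29 mod 4=1
i=5  r:7+0->7  c:2·1+1+8->11
col: 3 vs 11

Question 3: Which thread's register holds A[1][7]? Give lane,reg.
r=1->g=1,rb=0  c=7->cb=0,t=3,b0=1
L=1*4+3=7  i=0*4+0*2+1=1

7,1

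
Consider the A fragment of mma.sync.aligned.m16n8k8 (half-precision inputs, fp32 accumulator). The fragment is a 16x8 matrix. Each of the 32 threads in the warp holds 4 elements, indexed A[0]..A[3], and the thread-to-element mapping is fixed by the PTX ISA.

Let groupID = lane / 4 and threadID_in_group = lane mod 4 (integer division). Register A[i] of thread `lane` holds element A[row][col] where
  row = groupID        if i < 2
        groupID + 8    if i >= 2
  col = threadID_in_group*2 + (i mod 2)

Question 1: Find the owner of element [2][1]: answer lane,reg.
r=2⇒gr=2,Rb=0  c=1⇒th=0,odd=1
L=2*4+0=8  i=0*2+1=1

8,1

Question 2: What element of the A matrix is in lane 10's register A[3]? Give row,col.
L=10->gid=10>>2=2, tid=10&3=2
[3]->row 2+8=10  col 2·2+1=5

10,5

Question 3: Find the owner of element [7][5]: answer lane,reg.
r=7⇒gr=7,Rb=0  c=5⇒th=2,odd=1
L=7*4+2=30  i=0*2+1=1

30,1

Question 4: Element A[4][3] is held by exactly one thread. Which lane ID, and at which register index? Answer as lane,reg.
r: 4->gid=4,r8=0  c: 3->tid=1,i&1=1
L=4*4+1=17  i=0*2+1=1

17,1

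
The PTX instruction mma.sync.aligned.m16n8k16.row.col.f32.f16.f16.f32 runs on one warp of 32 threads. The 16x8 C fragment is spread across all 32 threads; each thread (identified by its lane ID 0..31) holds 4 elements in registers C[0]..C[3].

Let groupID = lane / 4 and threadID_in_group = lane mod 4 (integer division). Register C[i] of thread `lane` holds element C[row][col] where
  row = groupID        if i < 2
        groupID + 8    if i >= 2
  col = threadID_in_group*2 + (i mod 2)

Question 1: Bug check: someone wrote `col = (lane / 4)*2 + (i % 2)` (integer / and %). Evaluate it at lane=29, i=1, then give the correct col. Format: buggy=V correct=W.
`(lane / 4)*2 + (i % 2)`[29,1]→15
29: G=7,T=1
[1] (7+0,1*2+1) = (7,3)
col: 15 vs 3

buggy=15 correct=3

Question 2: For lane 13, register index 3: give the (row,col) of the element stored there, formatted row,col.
L=13=>grp=13>>2=3, tig=13&3=1
[3]=>row 3+8=11  col 1·2+1=3

11,3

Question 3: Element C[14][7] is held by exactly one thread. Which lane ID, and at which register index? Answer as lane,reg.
r:14=>grp=6,rB=1  c:7=>tig=3,lo=1
L=6*4+3=27  i=1*2+1=3

27,3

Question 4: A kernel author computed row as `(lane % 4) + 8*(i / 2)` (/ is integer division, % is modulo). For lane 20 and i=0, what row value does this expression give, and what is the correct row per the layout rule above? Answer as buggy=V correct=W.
`(lane % 4) + 8*(i / 2)`[20,0]->0
20: gid=5,tid=0
[0] (5+0,0*2+0) = (5,0)
row: 0 vs 5

buggy=0 correct=5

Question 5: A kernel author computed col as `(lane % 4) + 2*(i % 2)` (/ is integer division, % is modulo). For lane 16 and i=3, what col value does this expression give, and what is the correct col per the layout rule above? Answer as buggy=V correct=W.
buggy=2 correct=1

`(lane % 4) + 2*(i % 2)`[16,3]→2
lane 16: G=4 (16/4), T=0 (16%4)
i=3: r=4+8=12, c=0*2+1=1
col: 2 vs 1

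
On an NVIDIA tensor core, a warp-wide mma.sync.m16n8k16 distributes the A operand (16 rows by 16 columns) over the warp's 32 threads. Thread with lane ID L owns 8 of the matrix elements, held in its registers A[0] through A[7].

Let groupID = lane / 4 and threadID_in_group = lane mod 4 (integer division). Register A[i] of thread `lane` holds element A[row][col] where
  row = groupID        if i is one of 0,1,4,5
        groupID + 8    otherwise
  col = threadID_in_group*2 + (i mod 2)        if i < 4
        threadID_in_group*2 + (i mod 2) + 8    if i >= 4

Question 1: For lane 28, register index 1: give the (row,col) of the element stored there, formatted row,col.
7,1

lane 28⇒28/4=7, 28 mod 4=0
i=1  r:7+0⇒7  c:2·0+1+0⇒1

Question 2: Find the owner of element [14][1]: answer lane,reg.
24,3

r: 14->gid=6,r8=1  c: 1->c8=0,tid=0,i&1=1
L=6*4+0=24  i=0*4+1*2+1=3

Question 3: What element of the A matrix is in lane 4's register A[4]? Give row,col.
lane 4⇒4/4=1, 4 mod 4=0
i=4  r:1+0⇒1  c:2·0+0+8⇒8

1,8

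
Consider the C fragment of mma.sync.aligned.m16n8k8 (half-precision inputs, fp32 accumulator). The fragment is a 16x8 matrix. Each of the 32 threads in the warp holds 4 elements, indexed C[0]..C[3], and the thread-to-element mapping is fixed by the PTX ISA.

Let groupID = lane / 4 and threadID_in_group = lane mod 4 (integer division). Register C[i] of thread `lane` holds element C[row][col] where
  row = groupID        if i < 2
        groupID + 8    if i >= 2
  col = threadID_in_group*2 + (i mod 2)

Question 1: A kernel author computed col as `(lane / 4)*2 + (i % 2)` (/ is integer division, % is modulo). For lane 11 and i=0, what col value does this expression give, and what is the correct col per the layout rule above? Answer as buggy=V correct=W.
`(lane / 4)*2 + (i % 2)`[11,0]->4
lane 11: g=2 (11/4), t=3 (11%4)
i=0: r=2+0=2, c=3*2+0=6
col: 4 vs 6

buggy=4 correct=6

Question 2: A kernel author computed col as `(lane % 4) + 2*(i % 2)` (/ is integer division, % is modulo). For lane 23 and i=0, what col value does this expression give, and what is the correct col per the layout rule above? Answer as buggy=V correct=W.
buggy=3 correct=6

`(lane % 4) + 2*(i % 2)`[23,0]⇒3
lane 23: gr=5 (23/4), th=3 (23%4)
i=0: r=5+0=5, c=3*2+0=6
col: 3 vs 6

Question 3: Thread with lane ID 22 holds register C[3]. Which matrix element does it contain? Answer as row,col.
lane 22->22/4=5, 22 mod 4=2
i=3  r:5+8->13  c:2·2+1->5

13,5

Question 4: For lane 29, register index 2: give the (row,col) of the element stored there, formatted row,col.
15,2

L=29→G=29>>2=7, T=29&3=1
[2]→row 7+8=15  col 1·2+0=2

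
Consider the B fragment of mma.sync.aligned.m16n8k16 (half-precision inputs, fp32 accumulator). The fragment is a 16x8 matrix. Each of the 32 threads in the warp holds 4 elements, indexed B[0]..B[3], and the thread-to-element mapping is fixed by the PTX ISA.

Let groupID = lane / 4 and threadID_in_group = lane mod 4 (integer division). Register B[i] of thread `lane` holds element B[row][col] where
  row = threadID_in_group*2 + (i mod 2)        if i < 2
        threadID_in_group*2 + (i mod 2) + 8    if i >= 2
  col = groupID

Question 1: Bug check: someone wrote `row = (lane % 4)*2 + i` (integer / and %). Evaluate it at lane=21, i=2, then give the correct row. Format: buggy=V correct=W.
buggy=4 correct=10

`(lane % 4)*2 + i`[21,2]⇒4
lane 21: gr=5 (21/4), th=1 (21%4)
i=2: r=1*2+0+8=10, c=gr=5
row: 4 vs 10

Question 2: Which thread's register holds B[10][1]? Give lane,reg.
c=1⇒gr=1  r=10⇒Rb=1,th=1,odd=0
L=1*4+1=5  i=1*2+0=2

5,2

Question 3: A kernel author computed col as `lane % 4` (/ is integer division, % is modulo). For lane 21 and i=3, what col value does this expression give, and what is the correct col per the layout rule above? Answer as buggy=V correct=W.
`lane % 4`[21,3]=>1
lane 21: grp=5 (21/4), tig=1 (21%4)
i=3: r=1*2+1+8=11, c=grp=5
col: 1 vs 5

buggy=1 correct=5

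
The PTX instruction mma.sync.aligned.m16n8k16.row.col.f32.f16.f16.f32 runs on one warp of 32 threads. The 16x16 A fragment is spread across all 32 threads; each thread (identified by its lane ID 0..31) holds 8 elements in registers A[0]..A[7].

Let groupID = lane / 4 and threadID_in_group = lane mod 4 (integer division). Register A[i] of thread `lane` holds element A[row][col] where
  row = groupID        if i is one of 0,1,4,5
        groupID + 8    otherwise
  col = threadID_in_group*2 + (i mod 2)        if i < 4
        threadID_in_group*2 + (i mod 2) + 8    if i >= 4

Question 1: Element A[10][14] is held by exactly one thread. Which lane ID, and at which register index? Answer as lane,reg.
11,6

r=10->g=2,rb=1  c=14->cb=1,t=3,b0=0
L=2*4+3=11  i=1*4+1*2+0=6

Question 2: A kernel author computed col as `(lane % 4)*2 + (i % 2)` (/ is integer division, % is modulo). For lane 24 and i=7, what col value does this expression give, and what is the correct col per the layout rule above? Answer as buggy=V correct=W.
buggy=1 correct=9

`(lane % 4)*2 + (i % 2)`[24,7]→1
L=24→G=24>>2=6, T=24&3=0
[7]→row 6+8=14  col 0·2+1+8=9
col: 1 vs 9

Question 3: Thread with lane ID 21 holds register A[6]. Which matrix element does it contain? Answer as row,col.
lane 21->21/4=5, 21 mod 4=1
i=6  r:5+8->13  c:2·1+0+8->10

13,10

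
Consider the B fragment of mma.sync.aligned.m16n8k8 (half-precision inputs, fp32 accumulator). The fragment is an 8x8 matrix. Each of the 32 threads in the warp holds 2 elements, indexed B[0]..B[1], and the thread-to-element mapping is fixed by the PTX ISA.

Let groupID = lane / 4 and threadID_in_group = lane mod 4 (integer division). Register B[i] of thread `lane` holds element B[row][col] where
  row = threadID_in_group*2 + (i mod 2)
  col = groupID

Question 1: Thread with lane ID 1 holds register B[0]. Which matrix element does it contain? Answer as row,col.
lane 1->1/4=0, 1 mod 4=1
i=0  r:2·1+0->2  c:0

2,0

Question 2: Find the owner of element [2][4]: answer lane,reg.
17,0

c:4=>grp=4  r:2=>tig=1,lo=0
L=4*4+1=17  i=0=0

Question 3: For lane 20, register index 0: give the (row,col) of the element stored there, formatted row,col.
0,5

L=20→G=20>>2=5, T=20&3=0
[0]→row 0·2+0=0  col G=5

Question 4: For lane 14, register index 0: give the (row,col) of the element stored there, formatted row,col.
lane 14⇒14/4=3, 14 mod 4=2
i=0  r:2·2+0⇒4  c:3

4,3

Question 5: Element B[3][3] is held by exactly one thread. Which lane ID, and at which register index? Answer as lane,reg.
13,1

c=3→G=3  r=3→T=1,p=1
L=3*4+1=13  i=1=1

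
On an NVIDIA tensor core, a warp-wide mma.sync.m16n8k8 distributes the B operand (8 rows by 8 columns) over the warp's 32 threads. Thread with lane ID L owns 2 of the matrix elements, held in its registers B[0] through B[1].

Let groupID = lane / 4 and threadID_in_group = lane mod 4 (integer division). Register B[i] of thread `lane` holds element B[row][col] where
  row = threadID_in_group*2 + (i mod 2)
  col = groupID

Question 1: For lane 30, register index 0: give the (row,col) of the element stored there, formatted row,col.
lane 30→30/4=7, 30 mod 4=2
i=0  r:2·2+0→4  c:7

4,7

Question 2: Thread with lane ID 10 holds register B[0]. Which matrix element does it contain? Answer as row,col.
L=10->gid=10>>2=2, tid=10&3=2
[0]->row 2·2+0=4  col gid=2

4,2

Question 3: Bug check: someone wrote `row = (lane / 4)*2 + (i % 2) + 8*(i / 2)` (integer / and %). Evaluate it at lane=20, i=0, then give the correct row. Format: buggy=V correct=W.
buggy=10 correct=0

`(lane / 4)*2 + (i % 2) + 8*(i / 2)`[20,0]⇒10
20: gr=5,th=0
[0] (0*2+0,5) = (0,5)
row: 10 vs 0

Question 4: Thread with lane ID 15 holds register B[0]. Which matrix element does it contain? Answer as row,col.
6,3

L=15=>grp=15>>2=3, tig=15&3=3
[0]=>row 3·2+0=6  col grp=3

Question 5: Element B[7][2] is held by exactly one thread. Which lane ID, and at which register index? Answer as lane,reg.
c: 2->gid=2  r: 7->tid=3,i&1=1
L=2*4+3=11  i=1=1

11,1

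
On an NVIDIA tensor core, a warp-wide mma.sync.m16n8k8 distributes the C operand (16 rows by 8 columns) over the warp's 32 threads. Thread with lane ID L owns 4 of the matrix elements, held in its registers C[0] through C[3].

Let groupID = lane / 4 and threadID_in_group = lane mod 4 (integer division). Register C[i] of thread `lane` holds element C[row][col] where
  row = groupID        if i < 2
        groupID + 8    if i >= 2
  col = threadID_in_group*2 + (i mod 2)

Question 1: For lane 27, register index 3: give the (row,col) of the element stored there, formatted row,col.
L=27->g=27>>2=6, t=27&3=3
[3]->row 6+8=14  col 3·2+1=7

14,7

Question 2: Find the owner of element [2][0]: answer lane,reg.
8,0

r=2⇒gr=2,Rb=0  c=0⇒th=0,odd=0
L=2*4+0=8  i=0*2+0=0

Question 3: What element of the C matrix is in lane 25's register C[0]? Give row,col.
6,2

lane 25: gid=6 (25/4), tid=1 (25%4)
i=0: r=6+0=6, c=1*2+0=2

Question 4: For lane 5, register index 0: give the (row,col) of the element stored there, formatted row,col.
lane 5->5/4=1, 5 mod 4=1
i=0  r:1+0->1  c:2·1+0->2

1,2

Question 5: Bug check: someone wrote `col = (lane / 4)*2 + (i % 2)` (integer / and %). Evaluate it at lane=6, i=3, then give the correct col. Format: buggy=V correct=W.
`(lane / 4)*2 + (i % 2)`[6,3]=>3
6: grp=1,tig=2
[3] (1+8,2*2+1) = (9,5)
col: 3 vs 5

buggy=3 correct=5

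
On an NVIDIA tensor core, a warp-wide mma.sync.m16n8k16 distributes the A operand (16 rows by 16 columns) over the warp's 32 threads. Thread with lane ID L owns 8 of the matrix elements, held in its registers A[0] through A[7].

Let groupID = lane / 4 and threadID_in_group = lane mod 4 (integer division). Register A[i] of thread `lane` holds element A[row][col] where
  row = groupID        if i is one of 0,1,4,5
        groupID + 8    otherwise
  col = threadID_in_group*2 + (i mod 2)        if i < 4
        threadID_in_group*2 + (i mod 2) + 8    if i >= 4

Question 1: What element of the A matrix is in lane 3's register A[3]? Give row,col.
8,7

lane 3: G=0 (3/4), T=3 (3%4)
i=3: r=0+8=8, c=3*2+1+0=7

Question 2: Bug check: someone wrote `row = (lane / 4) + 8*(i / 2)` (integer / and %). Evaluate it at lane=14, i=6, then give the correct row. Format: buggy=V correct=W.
buggy=27 correct=11

`(lane / 4) + 8*(i / 2)`[14,6]->27
14: gid=3,tid=2
[6] (3+8,2*2+0+8) = (11,12)
row: 27 vs 11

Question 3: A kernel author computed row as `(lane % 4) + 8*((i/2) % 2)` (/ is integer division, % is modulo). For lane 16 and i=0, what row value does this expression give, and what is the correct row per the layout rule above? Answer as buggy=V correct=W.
buggy=0 correct=4

`(lane % 4) + 8*((i/2) % 2)`[16,0]->0
L=16->g=16>>2=4, t=16&3=0
[0]->row 4+0=4  col 0·2+0+0=0
row: 0 vs 4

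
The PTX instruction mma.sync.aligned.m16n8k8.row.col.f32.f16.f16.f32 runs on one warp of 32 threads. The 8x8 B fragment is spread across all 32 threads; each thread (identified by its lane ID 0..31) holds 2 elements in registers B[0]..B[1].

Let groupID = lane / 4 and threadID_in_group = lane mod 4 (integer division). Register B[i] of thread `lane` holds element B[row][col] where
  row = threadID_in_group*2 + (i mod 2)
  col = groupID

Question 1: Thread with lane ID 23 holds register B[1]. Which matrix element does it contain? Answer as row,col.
lane 23->23/4=5, 23 mod 4=3
i=1  r:2·3+1->7  c:5

7,5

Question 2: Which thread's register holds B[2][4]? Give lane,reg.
17,0

c=4->g=4  r=2->t=1,b0=0
L=4*4+1=17  i=0=0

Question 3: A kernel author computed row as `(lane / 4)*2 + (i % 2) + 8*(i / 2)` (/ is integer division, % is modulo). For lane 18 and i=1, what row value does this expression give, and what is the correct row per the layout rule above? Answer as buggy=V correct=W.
buggy=9 correct=5

`(lane / 4)*2 + (i % 2) + 8*(i / 2)`[18,1]=>9
18: grp=4,tig=2
[1] (2*2+1,4) = (5,4)
row: 9 vs 5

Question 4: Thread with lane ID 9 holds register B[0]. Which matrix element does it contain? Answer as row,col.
lane 9: g=2 (9/4), t=1 (9%4)
i=0: r=1*2+0=2, c=g=2

2,2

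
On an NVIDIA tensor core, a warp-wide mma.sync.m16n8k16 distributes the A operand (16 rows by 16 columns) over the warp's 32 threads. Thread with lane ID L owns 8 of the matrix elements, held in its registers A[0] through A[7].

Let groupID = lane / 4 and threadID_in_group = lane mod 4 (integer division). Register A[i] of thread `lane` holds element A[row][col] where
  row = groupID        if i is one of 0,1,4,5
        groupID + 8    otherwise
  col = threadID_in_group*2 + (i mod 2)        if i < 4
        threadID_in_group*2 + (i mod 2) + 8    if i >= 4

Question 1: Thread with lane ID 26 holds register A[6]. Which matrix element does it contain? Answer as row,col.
lane 26⇒26/4=6, 26 mod 4=2
i=6  r:6+8⇒14  c:2·2+0+8⇒12

14,12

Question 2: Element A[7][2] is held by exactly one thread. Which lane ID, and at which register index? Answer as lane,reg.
r: 7->gid=7,r8=0  c: 2->c8=0,tid=1,i&1=0
L=7*4+1=29  i=0*4+0*2+0=0

29,0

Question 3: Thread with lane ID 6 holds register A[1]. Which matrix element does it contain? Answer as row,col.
lane 6→6/4=1, 6 mod 4=2
i=1  r:1+0→1  c:2·2+1+0→5

1,5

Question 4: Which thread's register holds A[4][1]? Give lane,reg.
16,1

r: 4->gid=4,r8=0  c: 1->c8=0,tid=0,i&1=1
L=4*4+0=16  i=0*4+0*2+1=1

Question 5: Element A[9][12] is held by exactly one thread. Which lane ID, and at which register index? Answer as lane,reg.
r:9=>grp=1,rB=1  c:12=>cB=1,tig=2,lo=0
L=1*4+2=6  i=1*4+1*2+0=6

6,6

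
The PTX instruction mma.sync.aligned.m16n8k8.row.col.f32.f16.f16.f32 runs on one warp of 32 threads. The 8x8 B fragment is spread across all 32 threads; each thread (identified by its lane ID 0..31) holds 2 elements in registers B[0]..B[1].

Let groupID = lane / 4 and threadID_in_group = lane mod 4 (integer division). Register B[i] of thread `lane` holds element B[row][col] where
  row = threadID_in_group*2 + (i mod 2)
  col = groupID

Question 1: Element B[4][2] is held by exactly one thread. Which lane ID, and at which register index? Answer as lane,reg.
c=2->g=2  r=4->t=2,b0=0
L=2*4+2=10  i=0=0

10,0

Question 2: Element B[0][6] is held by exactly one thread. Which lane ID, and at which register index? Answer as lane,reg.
c: 6->gid=6  r: 0->tid=0,i&1=0
L=6*4+0=24  i=0=0

24,0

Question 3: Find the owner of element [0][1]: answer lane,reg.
c=1→G=1  r=0→T=0,p=0
L=1*4+0=4  i=0=0

4,0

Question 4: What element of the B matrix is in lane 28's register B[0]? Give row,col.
0,7

lane 28->28/4=7, 28 mod 4=0
i=0  r:2·0+0->0  c:7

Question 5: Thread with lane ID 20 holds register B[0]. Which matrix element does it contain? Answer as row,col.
0,5

lane 20=>20/4=5, 20 mod 4=0
i=0  r:2·0+0=>0  c:5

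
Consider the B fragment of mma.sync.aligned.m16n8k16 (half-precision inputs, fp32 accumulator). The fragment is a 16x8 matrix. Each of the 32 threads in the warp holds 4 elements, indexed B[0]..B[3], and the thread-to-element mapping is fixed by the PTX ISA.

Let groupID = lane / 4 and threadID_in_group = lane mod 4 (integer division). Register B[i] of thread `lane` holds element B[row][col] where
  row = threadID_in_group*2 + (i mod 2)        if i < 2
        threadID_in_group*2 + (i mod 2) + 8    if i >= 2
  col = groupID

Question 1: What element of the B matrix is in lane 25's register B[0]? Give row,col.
lane 25=>25/4=6, 25 mod 4=1
i=0  r:2·1+0+0=>2  c:6

2,6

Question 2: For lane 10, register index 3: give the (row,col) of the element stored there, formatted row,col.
13,2

lane 10->10/4=2, 10 mod 4=2
i=3  r:2·2+1+8->13  c:2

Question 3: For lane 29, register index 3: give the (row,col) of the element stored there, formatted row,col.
L=29->gid=29>>2=7, tid=29&3=1
[3]->row 1·2+1+8=11  col gid=7

11,7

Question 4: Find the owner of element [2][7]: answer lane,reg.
29,0

c=7->g=7  r=2->rb=0,t=1,b0=0
L=7*4+1=29  i=0*2+0=0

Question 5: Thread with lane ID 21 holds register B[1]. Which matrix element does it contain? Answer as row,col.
3,5

21: g=5,t=1
[1] (1*2+1+0,5) = (3,5)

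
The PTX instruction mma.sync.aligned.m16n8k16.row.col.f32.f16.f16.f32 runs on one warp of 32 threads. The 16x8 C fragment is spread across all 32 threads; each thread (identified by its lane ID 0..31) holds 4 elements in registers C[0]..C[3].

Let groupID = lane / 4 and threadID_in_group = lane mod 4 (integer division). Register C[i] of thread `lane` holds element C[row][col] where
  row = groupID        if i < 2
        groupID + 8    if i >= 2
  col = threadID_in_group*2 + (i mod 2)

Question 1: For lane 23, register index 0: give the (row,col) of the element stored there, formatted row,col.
5,6

L=23=>grp=23>>2=5, tig=23&3=3
[0]=>row 5+0=5  col 3·2+0=6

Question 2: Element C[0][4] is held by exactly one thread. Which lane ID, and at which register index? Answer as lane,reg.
2,0

r: 0->gid=0,r8=0  c: 4->tid=2,i&1=0
L=0*4+2=2  i=0*2+0=0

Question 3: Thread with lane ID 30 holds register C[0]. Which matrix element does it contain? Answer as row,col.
7,4

lane 30->30/4=7, 30 mod 4=2
i=0  r:7+0->7  c:2·2+0->4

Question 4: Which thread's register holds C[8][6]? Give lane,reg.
3,2

r=8->g=0,rb=1  c=6->t=3,b0=0
L=0*4+3=3  i=1*2+0=2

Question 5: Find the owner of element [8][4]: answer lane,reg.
2,2

r=8→G=0,rhi=1  c=4→T=2,p=0
L=0*4+2=2  i=1*2+0=2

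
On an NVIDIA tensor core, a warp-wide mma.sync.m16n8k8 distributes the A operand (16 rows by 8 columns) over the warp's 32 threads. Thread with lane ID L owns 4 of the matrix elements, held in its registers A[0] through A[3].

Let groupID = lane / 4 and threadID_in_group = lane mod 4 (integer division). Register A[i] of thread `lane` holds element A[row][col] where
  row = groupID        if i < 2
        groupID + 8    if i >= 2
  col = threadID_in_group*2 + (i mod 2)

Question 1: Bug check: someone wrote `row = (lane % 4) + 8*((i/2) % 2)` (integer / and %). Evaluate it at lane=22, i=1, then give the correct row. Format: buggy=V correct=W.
`(lane % 4) + 8*((i/2) % 2)`[22,1]->2
L=22->g=22>>2=5, t=22&3=2
[1]->row 5+0=5  col 2·2+1=5
row: 2 vs 5

buggy=2 correct=5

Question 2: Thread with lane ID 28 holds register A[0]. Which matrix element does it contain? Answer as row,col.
L=28⇒gr=28>>2=7, th=28&3=0
[0]⇒row 7+0=7  col 0·2+0=0

7,0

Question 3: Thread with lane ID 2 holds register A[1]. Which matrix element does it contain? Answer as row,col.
0,5

L=2->gid=2>>2=0, tid=2&3=2
[1]->row 0+0=0  col 2·2+1=5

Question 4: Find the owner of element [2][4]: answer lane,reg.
10,0

r: 2->gid=2,r8=0  c: 4->tid=2,i&1=0
L=2*4+2=10  i=0*2+0=0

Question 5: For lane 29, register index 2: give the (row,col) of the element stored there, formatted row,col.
29: gid=7,tid=1
[2] (7+8,1*2+0) = (15,2)

15,2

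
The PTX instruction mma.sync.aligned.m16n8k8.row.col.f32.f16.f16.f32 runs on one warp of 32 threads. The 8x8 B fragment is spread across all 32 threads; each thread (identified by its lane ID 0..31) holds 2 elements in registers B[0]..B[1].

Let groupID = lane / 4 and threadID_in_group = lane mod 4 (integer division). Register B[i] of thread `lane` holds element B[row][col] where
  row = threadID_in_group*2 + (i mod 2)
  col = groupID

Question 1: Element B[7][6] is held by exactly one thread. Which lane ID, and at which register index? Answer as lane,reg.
c=6⇒gr=6  r=7⇒th=3,odd=1
L=6*4+3=27  i=1=1

27,1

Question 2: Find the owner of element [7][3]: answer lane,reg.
c=3→G=3  r=7→T=3,p=1
L=3*4+3=15  i=1=1

15,1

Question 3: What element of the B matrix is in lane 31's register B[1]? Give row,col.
lane 31: g=7 (31/4), t=3 (31%4)
i=1: r=3*2+1=7, c=g=7

7,7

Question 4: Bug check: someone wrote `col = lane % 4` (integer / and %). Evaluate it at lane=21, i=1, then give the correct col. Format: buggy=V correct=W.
buggy=1 correct=5

`lane % 4`[21,1]->1
21: gid=5,tid=1
[1] (1*2+1,5) = (3,5)
col: 1 vs 5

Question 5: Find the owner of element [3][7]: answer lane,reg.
29,1

c:7=>grp=7  r:3=>tig=1,lo=1
L=7*4+1=29  i=1=1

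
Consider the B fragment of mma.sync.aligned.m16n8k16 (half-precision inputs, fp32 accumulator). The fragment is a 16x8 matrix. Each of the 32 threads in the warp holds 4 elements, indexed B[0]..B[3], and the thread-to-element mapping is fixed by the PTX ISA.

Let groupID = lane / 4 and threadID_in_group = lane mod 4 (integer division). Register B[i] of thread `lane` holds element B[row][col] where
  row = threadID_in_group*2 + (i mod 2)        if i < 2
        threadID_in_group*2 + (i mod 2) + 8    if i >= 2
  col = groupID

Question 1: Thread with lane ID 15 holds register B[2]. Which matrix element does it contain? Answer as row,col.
14,3

lane 15: gr=3 (15/4), th=3 (15%4)
i=2: r=3*2+0+8=14, c=gr=3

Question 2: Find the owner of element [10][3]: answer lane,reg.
13,2

c=3⇒gr=3  r=10⇒Rb=1,th=1,odd=0
L=3*4+1=13  i=1*2+0=2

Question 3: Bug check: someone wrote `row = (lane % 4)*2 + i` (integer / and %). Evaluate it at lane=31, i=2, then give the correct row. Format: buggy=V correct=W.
buggy=8 correct=14

`(lane % 4)*2 + i`[31,2]→8
31: G=7,T=3
[2] (3*2+0+8,7) = (14,7)
row: 8 vs 14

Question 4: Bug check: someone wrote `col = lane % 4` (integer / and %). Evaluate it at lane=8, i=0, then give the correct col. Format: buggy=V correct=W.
`lane % 4`[8,0]→0
8: G=2,T=0
[0] (0*2+0+0,2) = (0,2)
col: 0 vs 2

buggy=0 correct=2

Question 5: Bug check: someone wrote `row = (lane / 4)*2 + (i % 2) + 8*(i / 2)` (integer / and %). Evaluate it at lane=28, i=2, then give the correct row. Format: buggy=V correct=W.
buggy=22 correct=8

`(lane / 4)*2 + (i % 2) + 8*(i / 2)`[28,2]->22
L=28->g=28>>2=7, t=28&3=0
[2]->row 0·2+0+8=8  col g=7
row: 22 vs 8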